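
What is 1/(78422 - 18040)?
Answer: 1/60382 ≈ 1.6561e-5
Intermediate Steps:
1/(78422 - 18040) = 1/60382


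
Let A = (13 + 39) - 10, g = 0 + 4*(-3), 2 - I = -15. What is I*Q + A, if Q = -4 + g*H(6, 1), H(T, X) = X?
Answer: -230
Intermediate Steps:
I = 17 (I = 2 - 1*(-15) = 2 + 15 = 17)
g = -12 (g = 0 - 12 = -12)
A = 42 (A = 52 - 10 = 42)
Q = -16 (Q = -4 - 12*1 = -4 - 12 = -16)
I*Q + A = 17*(-16) + 42 = -272 + 42 = -230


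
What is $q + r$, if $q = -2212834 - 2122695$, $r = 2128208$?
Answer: $-2207321$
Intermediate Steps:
$q = -4335529$ ($q = -2212834 - 2122695 = -4335529$)
$q + r = -4335529 + 2128208 = -2207321$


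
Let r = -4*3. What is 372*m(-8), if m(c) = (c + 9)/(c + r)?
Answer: -93/5 ≈ -18.600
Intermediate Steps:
r = -12
m(c) = (9 + c)/(-12 + c) (m(c) = (c + 9)/(c - 12) = (9 + c)/(-12 + c))
372*m(-8) = 372*((9 - 8)/(-12 - 8)) = 372*(1/(-20)) = 372*(-1/20*1) = 372*(-1/20) = -93/5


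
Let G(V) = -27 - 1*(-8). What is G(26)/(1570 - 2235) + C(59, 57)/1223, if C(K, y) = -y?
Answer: -772/42805 ≈ -0.018035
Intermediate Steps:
G(V) = -19 (G(V) = -27 + 8 = -19)
G(26)/(1570 - 2235) + C(59, 57)/1223 = -19/(1570 - 2235) - 1*57/1223 = -19/(-665) - 57*1/1223 = -19*(-1/665) - 57/1223 = 1/35 - 57/1223 = -772/42805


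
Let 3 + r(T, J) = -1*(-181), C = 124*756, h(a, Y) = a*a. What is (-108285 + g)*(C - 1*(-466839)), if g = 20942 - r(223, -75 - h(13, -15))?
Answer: -49062784743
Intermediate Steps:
h(a, Y) = a**2
C = 93744
r(T, J) = 178 (r(T, J) = -3 - 1*(-181) = -3 + 181 = 178)
g = 20764 (g = 20942 - 1*178 = 20942 - 178 = 20764)
(-108285 + g)*(C - 1*(-466839)) = (-108285 + 20764)*(93744 - 1*(-466839)) = -87521*(93744 + 466839) = -87521*560583 = -49062784743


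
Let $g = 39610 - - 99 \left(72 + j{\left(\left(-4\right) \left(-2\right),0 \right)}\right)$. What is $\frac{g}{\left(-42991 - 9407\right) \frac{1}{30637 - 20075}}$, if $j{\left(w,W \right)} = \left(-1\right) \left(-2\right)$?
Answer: $- \frac{247869016}{26199} \approx -9461.0$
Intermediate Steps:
$j{\left(w,W \right)} = 2$
$g = 46936$ ($g = 39610 - - 99 \left(72 + 2\right) = 39610 - \left(-99\right) 74 = 39610 - -7326 = 39610 + 7326 = 46936$)
$\frac{g}{\left(-42991 - 9407\right) \frac{1}{30637 - 20075}} = \frac{46936}{\left(-42991 - 9407\right) \frac{1}{30637 - 20075}} = \frac{46936}{\left(-42991 - 9407\right) \frac{1}{10562}} = \frac{46936}{\left(-52398\right) \frac{1}{10562}} = \frac{46936}{- \frac{26199}{5281}} = 46936 \left(- \frac{5281}{26199}\right) = - \frac{247869016}{26199}$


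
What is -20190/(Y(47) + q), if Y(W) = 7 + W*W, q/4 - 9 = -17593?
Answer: 2019/6812 ≈ 0.29639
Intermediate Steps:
q = -70336 (q = 36 + 4*(-17593) = 36 - 70372 = -70336)
Y(W) = 7 + W²
-20190/(Y(47) + q) = -20190/((7 + 47²) - 70336) = -20190/((7 + 2209) - 70336) = -20190/(2216 - 70336) = -20190/(-68120) = -20190*(-1/68120) = 2019/6812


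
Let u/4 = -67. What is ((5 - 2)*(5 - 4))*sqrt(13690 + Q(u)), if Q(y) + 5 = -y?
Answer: 3*sqrt(13953) ≈ 354.37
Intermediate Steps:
u = -268 (u = 4*(-67) = -268)
Q(y) = -5 - y
((5 - 2)*(5 - 4))*sqrt(13690 + Q(u)) = ((5 - 2)*(5 - 4))*sqrt(13690 + (-5 - 1*(-268))) = (3*1)*sqrt(13690 + (-5 + 268)) = 3*sqrt(13690 + 263) = 3*sqrt(13953)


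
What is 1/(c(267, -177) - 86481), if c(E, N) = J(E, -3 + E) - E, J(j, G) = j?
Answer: -1/86481 ≈ -1.1563e-5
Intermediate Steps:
c(E, N) = 0 (c(E, N) = E - E = 0)
1/(c(267, -177) - 86481) = 1/(0 - 86481) = 1/(-86481) = -1/86481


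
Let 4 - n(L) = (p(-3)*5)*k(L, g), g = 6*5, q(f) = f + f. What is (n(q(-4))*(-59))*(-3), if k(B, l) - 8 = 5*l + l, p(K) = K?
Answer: 499848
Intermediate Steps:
q(f) = 2*f
g = 30
k(B, l) = 8 + 6*l (k(B, l) = 8 + (5*l + l) = 8 + 6*l)
n(L) = 2824 (n(L) = 4 - (-3*5)*(8 + 6*30) = 4 - (-15)*(8 + 180) = 4 - (-15)*188 = 4 - 1*(-2820) = 4 + 2820 = 2824)
(n(q(-4))*(-59))*(-3) = (2824*(-59))*(-3) = -166616*(-3) = 499848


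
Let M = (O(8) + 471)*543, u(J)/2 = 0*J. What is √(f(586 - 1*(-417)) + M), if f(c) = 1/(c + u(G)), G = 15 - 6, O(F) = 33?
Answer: √275316496051/1003 ≈ 523.14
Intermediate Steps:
G = 9
u(J) = 0 (u(J) = 2*(0*J) = 2*0 = 0)
f(c) = 1/c (f(c) = 1/(c + 0) = 1/c)
M = 273672 (M = (33 + 471)*543 = 504*543 = 273672)
√(f(586 - 1*(-417)) + M) = √(1/(586 - 1*(-417)) + 273672) = √(1/(586 + 417) + 273672) = √(1/1003 + 273672) = √(274493017/1003) = √275316496051/1003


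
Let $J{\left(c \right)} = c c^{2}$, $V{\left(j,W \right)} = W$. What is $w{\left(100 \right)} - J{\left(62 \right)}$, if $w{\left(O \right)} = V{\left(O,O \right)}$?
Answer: $-238228$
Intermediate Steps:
$w{\left(O \right)} = O$
$J{\left(c \right)} = c^{3}$
$w{\left(100 \right)} - J{\left(62 \right)} = 100 - 62^{3} = 100 - 238328 = -238228$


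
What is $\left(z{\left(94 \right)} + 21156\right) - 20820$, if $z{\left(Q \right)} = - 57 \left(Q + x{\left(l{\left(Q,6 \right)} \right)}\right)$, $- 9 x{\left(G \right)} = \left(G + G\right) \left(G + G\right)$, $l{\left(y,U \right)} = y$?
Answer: $\frac{656470}{3} \approx 2.1882 \cdot 10^{5}$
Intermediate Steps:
$x{\left(G \right)} = - \frac{4 G^{2}}{9}$ ($x{\left(G \right)} = - \frac{\left(G + G\right) \left(G + G\right)}{9} = - \frac{2 G 2 G}{9} = - \frac{4 G^{2}}{9}$)
$z{\left(Q \right)} = - 57 Q + \frac{76 Q^{2}}{3}$ ($z{\left(Q \right)} = - 57 \left(Q - \frac{4 Q^{2}}{9}\right) = - 57 Q + \frac{76 Q^{2}}{3}$)
$\left(z{\left(94 \right)} + 21156\right) - 20820 = \left(\frac{19}{3} \cdot 94 \left(-9 + 4 \cdot 94\right) + 21156\right) - 20820 = \left(\frac{19}{3} \cdot 94 \left(-9 + 376\right) + 21156\right) - 20820 = \left(\frac{19}{3} \cdot 94 \cdot 367 + 21156\right) - 20820 = \left(\frac{655462}{3} + 21156\right) - 20820 = \frac{718930}{3} - 20820 = \frac{656470}{3}$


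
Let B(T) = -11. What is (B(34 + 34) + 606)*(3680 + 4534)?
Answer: 4887330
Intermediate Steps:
(B(34 + 34) + 606)*(3680 + 4534) = (-11 + 606)*(3680 + 4534) = 595*8214 = 4887330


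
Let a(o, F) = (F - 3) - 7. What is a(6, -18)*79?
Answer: -2212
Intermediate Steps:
a(o, F) = -10 + F (a(o, F) = (-3 + F) - 7 = -10 + F)
a(6, -18)*79 = (-10 - 18)*79 = -28*79 = -2212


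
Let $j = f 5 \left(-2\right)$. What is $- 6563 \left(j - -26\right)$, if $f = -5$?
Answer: $-498788$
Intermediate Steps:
$j = 50$ ($j = \left(-5\right) 5 \left(-2\right) = \left(-25\right) \left(-2\right) = 50$)
$- 6563 \left(j - -26\right) = - 6563 \left(50 - -26\right) = - 6563 \left(50 + 26\right) = \left(-6563\right) 76 = -498788$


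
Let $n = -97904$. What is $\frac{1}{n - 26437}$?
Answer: $- \frac{1}{124341} \approx -8.0424 \cdot 10^{-6}$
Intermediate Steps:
$\frac{1}{n - 26437} = \frac{1}{-97904 - 26437} = \frac{1}{-124341} = - \frac{1}{124341}$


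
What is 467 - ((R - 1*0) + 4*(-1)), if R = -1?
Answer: 472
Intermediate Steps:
467 - ((R - 1*0) + 4*(-1)) = 467 - ((-1 - 1*0) + 4*(-1)) = 467 - ((-1 + 0) - 4) = 467 - (-1 - 4) = 467 - 1*(-5) = 467 + 5 = 472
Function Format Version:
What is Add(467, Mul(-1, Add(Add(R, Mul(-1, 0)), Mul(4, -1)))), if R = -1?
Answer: 472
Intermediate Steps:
Add(467, Mul(-1, Add(Add(R, Mul(-1, 0)), Mul(4, -1)))) = Add(467, Mul(-1, Add(Add(-1, Mul(-1, 0)), Mul(4, -1)))) = Add(467, Mul(-1, Add(Add(-1, 0), -4))) = Add(467, Mul(-1, Add(-1, -4))) = Add(467, Mul(-1, -5)) = Add(467, 5) = 472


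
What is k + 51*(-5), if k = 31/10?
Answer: -2519/10 ≈ -251.90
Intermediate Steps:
k = 31/10 (k = 31*(1/10) = 31/10 ≈ 3.1000)
k + 51*(-5) = 31/10 + 51*(-5) = 31/10 - 255 = -2519/10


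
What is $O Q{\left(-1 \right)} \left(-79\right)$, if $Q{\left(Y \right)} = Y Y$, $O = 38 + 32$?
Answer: $-5530$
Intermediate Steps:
$O = 70$
$Q{\left(Y \right)} = Y^{2}$
$O Q{\left(-1 \right)} \left(-79\right) = 70 \left(-1\right)^{2} \left(-79\right) = 70 \cdot 1 \left(-79\right) = 70 \left(-79\right) = -5530$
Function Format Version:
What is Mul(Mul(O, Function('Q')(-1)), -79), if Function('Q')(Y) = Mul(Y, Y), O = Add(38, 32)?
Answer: -5530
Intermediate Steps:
O = 70
Function('Q')(Y) = Pow(Y, 2)
Mul(Mul(O, Function('Q')(-1)), -79) = Mul(Mul(70, Pow(-1, 2)), -79) = Mul(Mul(70, 1), -79) = Mul(70, -79) = -5530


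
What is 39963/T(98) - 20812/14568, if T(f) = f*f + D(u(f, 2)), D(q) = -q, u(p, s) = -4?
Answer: 47777411/17496168 ≈ 2.7307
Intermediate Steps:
T(f) = 4 + f² (T(f) = f*f - 1*(-4) = f² + 4 = 4 + f²)
39963/T(98) - 20812/14568 = 39963/(4 + 98²) - 20812/14568 = 39963/(4 + 9604) - 20812*1/14568 = 39963/9608 - 5203/3642 = 47777411/17496168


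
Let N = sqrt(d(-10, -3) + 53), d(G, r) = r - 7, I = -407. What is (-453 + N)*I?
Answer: 184371 - 407*sqrt(43) ≈ 1.8170e+5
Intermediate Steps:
d(G, r) = -7 + r
N = sqrt(43) (N = sqrt((-7 - 3) + 53) = sqrt(-10 + 53) = sqrt(43) ≈ 6.5574)
(-453 + N)*I = (-453 + sqrt(43))*(-407) = 184371 - 407*sqrt(43)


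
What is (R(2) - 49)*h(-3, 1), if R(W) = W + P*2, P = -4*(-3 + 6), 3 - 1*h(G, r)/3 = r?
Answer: -426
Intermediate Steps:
h(G, r) = 9 - 3*r
P = -12 (P = -4*3 = -12)
R(W) = -24 + W (R(W) = W - 12*2 = W - 24 = -24 + W)
(R(2) - 49)*h(-3, 1) = ((-24 + 2) - 49)*(9 - 3*1) = (-22 - 49)*(9 - 3) = -71*6 = -426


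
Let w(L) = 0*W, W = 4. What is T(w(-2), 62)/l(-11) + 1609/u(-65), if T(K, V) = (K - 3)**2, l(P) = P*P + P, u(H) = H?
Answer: -35281/1430 ≈ -24.672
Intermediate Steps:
l(P) = P + P**2 (l(P) = P**2 + P = P + P**2)
w(L) = 0 (w(L) = 0*4 = 0)
T(K, V) = (-3 + K)**2
T(w(-2), 62)/l(-11) + 1609/u(-65) = (-3 + 0)**2/((-11*(1 - 11))) + 1609/(-65) = (-3)**2/((-11*(-10))) + 1609*(-1/65) = 9/110 - 1609/65 = -35281/1430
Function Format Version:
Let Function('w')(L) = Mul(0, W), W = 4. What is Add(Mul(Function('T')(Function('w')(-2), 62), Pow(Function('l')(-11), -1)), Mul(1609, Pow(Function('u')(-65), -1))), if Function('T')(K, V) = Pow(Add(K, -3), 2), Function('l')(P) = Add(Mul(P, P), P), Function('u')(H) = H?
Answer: Rational(-35281, 1430) ≈ -24.672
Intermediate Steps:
Function('l')(P) = Add(P, Pow(P, 2)) (Function('l')(P) = Add(Pow(P, 2), P) = Add(P, Pow(P, 2)))
Function('w')(L) = 0 (Function('w')(L) = Mul(0, 4) = 0)
Function('T')(K, V) = Pow(Add(-3, K), 2)
Add(Mul(Function('T')(Function('w')(-2), 62), Pow(Function('l')(-11), -1)), Mul(1609, Pow(Function('u')(-65), -1))) = Add(Mul(Pow(Add(-3, 0), 2), Pow(Mul(-11, Add(1, -11)), -1)), Mul(1609, Pow(-65, -1))) = Add(Mul(Pow(-3, 2), Pow(Mul(-11, -10), -1)), Mul(1609, Rational(-1, 65))) = Add(Mul(9, Pow(110, -1)), Rational(-1609, 65)) = Add(Mul(9, Rational(1, 110)), Rational(-1609, 65)) = Add(Rational(9, 110), Rational(-1609, 65)) = Rational(-35281, 1430)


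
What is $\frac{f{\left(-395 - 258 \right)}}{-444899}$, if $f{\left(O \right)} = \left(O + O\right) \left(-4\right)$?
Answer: $- \frac{5224}{444899} \approx -0.011742$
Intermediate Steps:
$f{\left(O \right)} = - 8 O$ ($f{\left(O \right)} = 2 O \left(-4\right) = - 8 O$)
$\frac{f{\left(-395 - 258 \right)}}{-444899} = \frac{\left(-8\right) \left(-395 - 258\right)}{-444899} = - 8 \left(-395 - 258\right) \left(- \frac{1}{444899}\right) = \left(-8\right) \left(-653\right) \left(- \frac{1}{444899}\right) = 5224 \left(- \frac{1}{444899}\right) = - \frac{5224}{444899}$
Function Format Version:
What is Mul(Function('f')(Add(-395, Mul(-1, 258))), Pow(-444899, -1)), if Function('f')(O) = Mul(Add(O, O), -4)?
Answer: Rational(-5224, 444899) ≈ -0.011742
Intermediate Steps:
Function('f')(O) = Mul(-8, O) (Function('f')(O) = Mul(Mul(2, O), -4) = Mul(-8, O))
Mul(Function('f')(Add(-395, Mul(-1, 258))), Pow(-444899, -1)) = Mul(Mul(-8, Add(-395, Mul(-1, 258))), Pow(-444899, -1)) = Mul(Mul(-8, Add(-395, -258)), Rational(-1, 444899)) = Mul(Mul(-8, -653), Rational(-1, 444899)) = Mul(5224, Rational(-1, 444899)) = Rational(-5224, 444899)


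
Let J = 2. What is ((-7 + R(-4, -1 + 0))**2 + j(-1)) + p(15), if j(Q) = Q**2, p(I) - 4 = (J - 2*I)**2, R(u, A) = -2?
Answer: 870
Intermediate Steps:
p(I) = 4 + (2 - 2*I)**2
((-7 + R(-4, -1 + 0))**2 + j(-1)) + p(15) = ((-7 - 2)**2 + (-1)**2) + (4 + 4*(-1 + 15)**2) = ((-9)**2 + 1) + (4 + 4*14**2) = (81 + 1) + (4 + 4*196) = 82 + (4 + 784) = 82 + 788 = 870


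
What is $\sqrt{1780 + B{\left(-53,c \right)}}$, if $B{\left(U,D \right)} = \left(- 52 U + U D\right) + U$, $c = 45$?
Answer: $\sqrt{2098} \approx 45.804$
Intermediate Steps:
$B{\left(U,D \right)} = - 51 U + D U$ ($B{\left(U,D \right)} = \left(- 52 U + D U\right) + U = - 51 U + D U$)
$\sqrt{1780 + B{\left(-53,c \right)}} = \sqrt{1780 - 53 \left(-51 + 45\right)} = \sqrt{1780 - -318} = \sqrt{1780 + 318} = \sqrt{2098}$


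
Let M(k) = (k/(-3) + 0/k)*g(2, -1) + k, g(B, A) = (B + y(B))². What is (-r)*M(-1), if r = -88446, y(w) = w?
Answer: 383266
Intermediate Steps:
g(B, A) = 4*B² (g(B, A) = (B + B)² = (2*B)² = 4*B²)
M(k) = -13*k/3 (M(k) = (k/(-3) + 0/k)*(4*2²) + k = (k*(-⅓) + 0)*(4*4) + k = (-k/3 + 0)*16 + k = -k/3*16 + k = -16*k/3 + k = -13*k/3)
(-r)*M(-1) = (-1*(-88446))*(-13/3*(-1)) = 88446*(13/3) = 383266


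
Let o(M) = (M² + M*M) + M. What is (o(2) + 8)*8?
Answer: 144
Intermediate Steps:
o(M) = M + 2*M² (o(M) = (M² + M²) + M = 2*M² + M = M + 2*M²)
(o(2) + 8)*8 = (2*(1 + 2*2) + 8)*8 = (2*(1 + 4) + 8)*8 = (2*5 + 8)*8 = (10 + 8)*8 = 18*8 = 144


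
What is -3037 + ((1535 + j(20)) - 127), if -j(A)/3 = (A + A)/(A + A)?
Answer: -1632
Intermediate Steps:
j(A) = -3 (j(A) = -3*(A + A)/(A + A) = -3*2*A/(2*A) = -3*2*A*1/(2*A) = -3*1 = -3)
-3037 + ((1535 + j(20)) - 127) = -3037 + ((1535 - 3) - 127) = -3037 + (1532 - 127) = -3037 + 1405 = -1632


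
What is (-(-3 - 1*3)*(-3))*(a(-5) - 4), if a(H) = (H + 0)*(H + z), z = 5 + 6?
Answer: 612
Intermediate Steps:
z = 11
a(H) = H*(11 + H) (a(H) = (H + 0)*(H + 11) = H*(11 + H))
(-(-3 - 1*3)*(-3))*(a(-5) - 4) = (-(-3 - 1*3)*(-3))*(-5*(11 - 5) - 4) = (-(-3 - 3)*(-3))*(-5*6 - 4) = (-1*(-6)*(-3))*(-30 - 4) = (6*(-3))*(-34) = -18*(-34) = 612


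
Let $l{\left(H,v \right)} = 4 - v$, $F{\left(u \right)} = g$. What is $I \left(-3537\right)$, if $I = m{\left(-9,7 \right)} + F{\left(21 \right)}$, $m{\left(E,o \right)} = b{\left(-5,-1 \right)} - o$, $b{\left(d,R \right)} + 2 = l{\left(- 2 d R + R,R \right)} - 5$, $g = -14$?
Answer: $81351$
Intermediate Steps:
$F{\left(u \right)} = -14$
$b{\left(d,R \right)} = -3 - R$ ($b{\left(d,R \right)} = -2 - \left(1 + R\right) = -3 - R$)
$m{\left(E,o \right)} = -2 - o$ ($m{\left(E,o \right)} = \left(-3 - -1\right) - o = \left(-3 + 1\right) - o = -2 - o$)
$I = -23$ ($I = \left(-2 - 7\right) - 14 = -9 - 14 = -23$)
$I \left(-3537\right) = \left(-23\right) \left(-3537\right) = 81351$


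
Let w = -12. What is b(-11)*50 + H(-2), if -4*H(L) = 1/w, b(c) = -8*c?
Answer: 211201/48 ≈ 4400.0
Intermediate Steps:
H(L) = 1/48 (H(L) = -1/4/(-12) = -1/4*(-1/12) = 1/48)
b(-11)*50 + H(-2) = -8*(-11)*50 + 1/48 = 88*50 + 1/48 = 4400 + 1/48 = 211201/48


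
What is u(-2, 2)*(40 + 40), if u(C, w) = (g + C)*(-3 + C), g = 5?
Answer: -1200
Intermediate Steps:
u(C, w) = (-3 + C)*(5 + C) (u(C, w) = (5 + C)*(-3 + C) = (-3 + C)*(5 + C))
u(-2, 2)*(40 + 40) = (-15 + (-2)² + 2*(-2))*(40 + 40) = (-15 + 4 - 4)*80 = -15*80 = -1200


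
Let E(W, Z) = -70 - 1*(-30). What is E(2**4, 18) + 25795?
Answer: 25755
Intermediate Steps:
E(W, Z) = -40 (E(W, Z) = -70 + 30 = -40)
E(2**4, 18) + 25795 = -40 + 25795 = 25755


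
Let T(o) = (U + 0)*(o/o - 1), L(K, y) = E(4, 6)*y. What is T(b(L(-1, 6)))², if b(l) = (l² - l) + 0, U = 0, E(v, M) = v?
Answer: 0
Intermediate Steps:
L(K, y) = 4*y
b(l) = l² - l
T(o) = 0 (T(o) = (0 + 0)*(o/o - 1) = 0*(1 - 1) = 0*0 = 0)
T(b(L(-1, 6)))² = 0² = 0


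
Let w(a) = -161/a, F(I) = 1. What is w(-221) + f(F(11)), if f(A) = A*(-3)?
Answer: -502/221 ≈ -2.2715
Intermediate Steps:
f(A) = -3*A
w(-221) + f(F(11)) = -161/(-221) - 3*1 = -161*(-1/221) - 3 = 161/221 - 3 = -502/221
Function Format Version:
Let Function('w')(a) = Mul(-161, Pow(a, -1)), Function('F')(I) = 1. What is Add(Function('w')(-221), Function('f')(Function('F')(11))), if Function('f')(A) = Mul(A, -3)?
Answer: Rational(-502, 221) ≈ -2.2715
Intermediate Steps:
Function('f')(A) = Mul(-3, A)
Add(Function('w')(-221), Function('f')(Function('F')(11))) = Add(Mul(-161, Pow(-221, -1)), Mul(-3, 1)) = Add(Mul(-161, Rational(-1, 221)), -3) = Add(Rational(161, 221), -3) = Rational(-502, 221)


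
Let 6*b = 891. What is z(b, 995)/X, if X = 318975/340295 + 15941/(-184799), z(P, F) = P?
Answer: 3735438836877/21408647372 ≈ 174.48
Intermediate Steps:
b = 297/2 (b = (1/6)*891 = 297/2 ≈ 148.50)
X = 10704323686/12577235141 (X = 318975*(1/340295) + 15941*(-1/184799) = 63795/68059 - 15941/184799 = 10704323686/12577235141 ≈ 0.85109)
z(b, 995)/X = 297/(2*(10704323686/12577235141)) = (297/2)*(12577235141/10704323686) = 3735438836877/21408647372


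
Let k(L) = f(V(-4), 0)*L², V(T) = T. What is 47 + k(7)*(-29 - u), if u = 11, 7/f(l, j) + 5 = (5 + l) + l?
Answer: 1762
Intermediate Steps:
f(l, j) = 7/(2*l) (f(l, j) = 7/(-5 + ((5 + l) + l)) = 7/(-5 + (5 + 2*l)) = 7/((2*l)) = 7*(1/(2*l)) = 7/(2*l))
k(L) = -7*L²/8 (k(L) = ((7/2)/(-4))*L² = ((7/2)*(-¼))*L² = -7*L²/8)
47 + k(7)*(-29 - u) = 47 + (-7/8*7²)*(-29 - 1*11) = 47 + (-7/8*49)*(-29 - 11) = 47 - 343/8*(-40) = 47 + 1715 = 1762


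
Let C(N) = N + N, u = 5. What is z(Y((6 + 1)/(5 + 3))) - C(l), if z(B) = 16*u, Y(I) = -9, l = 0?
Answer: 80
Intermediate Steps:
C(N) = 2*N
z(B) = 80 (z(B) = 16*5 = 80)
z(Y((6 + 1)/(5 + 3))) - C(l) = 80 - 2*0 = 80 - 1*0 = 80 + 0 = 80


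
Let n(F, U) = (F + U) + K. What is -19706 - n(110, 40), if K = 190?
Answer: -20046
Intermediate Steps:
n(F, U) = 190 + F + U (n(F, U) = (F + U) + 190 = 190 + F + U)
-19706 - n(110, 40) = -19706 - (190 + 110 + 40) = -19706 - 1*340 = -19706 - 340 = -20046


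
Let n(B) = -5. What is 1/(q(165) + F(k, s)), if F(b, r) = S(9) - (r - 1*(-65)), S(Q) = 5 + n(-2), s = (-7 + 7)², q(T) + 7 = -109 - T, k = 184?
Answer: -1/346 ≈ -0.0028902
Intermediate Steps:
q(T) = -116 - T (q(T) = -7 + (-109 - T) = -116 - T)
s = 0 (s = 0² = 0)
S(Q) = 0 (S(Q) = 5 - 5 = 0)
F(b, r) = -65 - r (F(b, r) = 0 - (r - 1*(-65)) = 0 - (r + 65) = 0 - (65 + r) = 0 + (-65 - r) = -65 - r)
1/(q(165) + F(k, s)) = 1/((-116 - 1*165) + (-65 - 1*0)) = 1/((-116 - 165) + (-65 + 0)) = 1/(-281 - 65) = 1/(-346) = -1/346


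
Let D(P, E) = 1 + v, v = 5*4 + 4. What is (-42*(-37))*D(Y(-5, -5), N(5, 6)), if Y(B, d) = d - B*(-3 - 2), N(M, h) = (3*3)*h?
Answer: 38850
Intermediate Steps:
N(M, h) = 9*h
Y(B, d) = d + 5*B (Y(B, d) = d - B*(-5) = d - (-5)*B = d + 5*B)
v = 24 (v = 20 + 4 = 24)
D(P, E) = 25 (D(P, E) = 1 + 24 = 25)
(-42*(-37))*D(Y(-5, -5), N(5, 6)) = -42*(-37)*25 = 1554*25 = 38850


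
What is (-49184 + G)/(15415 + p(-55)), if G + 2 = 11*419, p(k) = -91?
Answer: -14859/5108 ≈ -2.9090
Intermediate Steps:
G = 4607 (G = -2 + 11*419 = -2 + 4609 = 4607)
(-49184 + G)/(15415 + p(-55)) = (-49184 + 4607)/(15415 - 91) = -44577/15324 = -44577*1/15324 = -14859/5108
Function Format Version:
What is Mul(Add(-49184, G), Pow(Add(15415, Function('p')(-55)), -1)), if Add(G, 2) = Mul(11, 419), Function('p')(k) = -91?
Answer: Rational(-14859, 5108) ≈ -2.9090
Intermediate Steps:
G = 4607 (G = Add(-2, Mul(11, 419)) = Add(-2, 4609) = 4607)
Mul(Add(-49184, G), Pow(Add(15415, Function('p')(-55)), -1)) = Mul(Add(-49184, 4607), Pow(Add(15415, -91), -1)) = Mul(-44577, Pow(15324, -1)) = Mul(-44577, Rational(1, 15324)) = Rational(-14859, 5108)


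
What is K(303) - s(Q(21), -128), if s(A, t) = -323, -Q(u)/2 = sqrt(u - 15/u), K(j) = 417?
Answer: 740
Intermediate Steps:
Q(u) = -2*sqrt(u - 15/u)
K(303) - s(Q(21), -128) = 417 - 1*(-323) = 417 + 323 = 740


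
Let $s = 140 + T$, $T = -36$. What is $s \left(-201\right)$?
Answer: $-20904$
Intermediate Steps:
$s = 104$ ($s = 140 - 36 = 104$)
$s \left(-201\right) = 104 \left(-201\right) = -20904$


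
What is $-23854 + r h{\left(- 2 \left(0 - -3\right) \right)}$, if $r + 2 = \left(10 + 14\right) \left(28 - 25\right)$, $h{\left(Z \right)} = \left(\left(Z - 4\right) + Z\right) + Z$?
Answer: $-25394$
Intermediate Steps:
$h{\left(Z \right)} = -4 + 3 Z$ ($h{\left(Z \right)} = \left(\left(-4 + Z\right) + Z\right) + Z = \left(-4 + 2 Z\right) + Z = -4 + 3 Z$)
$r = 70$ ($r = -2 + \left(10 + 14\right) \left(28 - 25\right) = -2 + 24 \cdot 3 = -2 + 72 = 70$)
$-23854 + r h{\left(- 2 \left(0 - -3\right) \right)} = -23854 + 70 \left(-4 + 3 \left(- 2 \left(0 - -3\right)\right)\right) = -23854 + 70 \left(-4 + 3 \left(- 2 \left(0 + 3\right)\right)\right) = -23854 + 70 \left(-4 + 3 \left(\left(-2\right) 3\right)\right) = -23854 + 70 \left(-4 + 3 \left(-6\right)\right) = -23854 + 70 \left(-4 - 18\right) = -23854 + 70 \left(-22\right) = -23854 - 1540 = -25394$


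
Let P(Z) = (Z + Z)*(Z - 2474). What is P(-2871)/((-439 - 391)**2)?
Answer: 3069099/68890 ≈ 44.551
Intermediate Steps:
P(Z) = 2*Z*(-2474 + Z) (P(Z) = (2*Z)*(-2474 + Z) = 2*Z*(-2474 + Z))
P(-2871)/((-439 - 391)**2) = (2*(-2871)*(-2474 - 2871))/((-439 - 391)**2) = (2*(-2871)*(-5345))/((-830)**2) = 30690990/688900 = 30690990*(1/688900) = 3069099/68890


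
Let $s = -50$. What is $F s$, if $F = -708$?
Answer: $35400$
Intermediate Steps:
$F s = \left(-708\right) \left(-50\right) = 35400$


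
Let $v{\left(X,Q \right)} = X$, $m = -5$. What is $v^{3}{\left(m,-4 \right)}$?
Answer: $-125$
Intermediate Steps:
$v^{3}{\left(m,-4 \right)} = \left(-5\right)^{3} = -125$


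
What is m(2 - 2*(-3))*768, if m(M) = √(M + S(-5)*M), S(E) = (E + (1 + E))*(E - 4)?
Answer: 3072*√41 ≈ 19670.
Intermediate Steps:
S(E) = (1 + 2*E)*(-4 + E)
m(M) = √82*√M (m(M) = √(M + (-4 - 7*(-5) + 2*(-5)²)*M) = √(M + (-4 + 35 + 2*25)*M) = √(M + (-4 + 35 + 50)*M) = √(M + 81*M) = √(82*M) = √82*√M)
m(2 - 2*(-3))*768 = (√82*√(2 - 2*(-3)))*768 = (√82*√(2 + 6))*768 = (√82*√8)*768 = (√82*(2*√2))*768 = (4*√41)*768 = 3072*√41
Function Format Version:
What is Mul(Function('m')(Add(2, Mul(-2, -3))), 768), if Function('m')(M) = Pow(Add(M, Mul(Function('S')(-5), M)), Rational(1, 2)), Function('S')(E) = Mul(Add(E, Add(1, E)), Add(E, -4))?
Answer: Mul(3072, Pow(41, Rational(1, 2))) ≈ 19670.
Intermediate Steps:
Function('S')(E) = Mul(Add(1, Mul(2, E)), Add(-4, E))
Function('m')(M) = Mul(Pow(82, Rational(1, 2)), Pow(M, Rational(1, 2))) (Function('m')(M) = Pow(Add(M, Mul(Add(-4, Mul(-7, -5), Mul(2, Pow(-5, 2))), M)), Rational(1, 2)) = Pow(Add(M, Mul(Add(-4, 35, Mul(2, 25)), M)), Rational(1, 2)) = Pow(Add(M, Mul(Add(-4, 35, 50), M)), Rational(1, 2)) = Pow(Add(M, Mul(81, M)), Rational(1, 2)) = Pow(Mul(82, M), Rational(1, 2)) = Mul(Pow(82, Rational(1, 2)), Pow(M, Rational(1, 2))))
Mul(Function('m')(Add(2, Mul(-2, -3))), 768) = Mul(Mul(Pow(82, Rational(1, 2)), Pow(Add(2, Mul(-2, -3)), Rational(1, 2))), 768) = Mul(Mul(Pow(82, Rational(1, 2)), Pow(Add(2, 6), Rational(1, 2))), 768) = Mul(Mul(Pow(82, Rational(1, 2)), Pow(8, Rational(1, 2))), 768) = Mul(Mul(Pow(82, Rational(1, 2)), Mul(2, Pow(2, Rational(1, 2)))), 768) = Mul(Mul(4, Pow(41, Rational(1, 2))), 768) = Mul(3072, Pow(41, Rational(1, 2)))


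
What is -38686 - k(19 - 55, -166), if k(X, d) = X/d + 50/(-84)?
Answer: -134858077/3486 ≈ -38686.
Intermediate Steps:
k(X, d) = -25/42 + X/d (k(X, d) = X/d + 50*(-1/84) = X/d - 25/42 = -25/42 + X/d)
-38686 - k(19 - 55, -166) = -38686 - (-25/42 + (19 - 55)/(-166)) = -38686 - (-25/42 - 36*(-1/166)) = -38686 - (-25/42 + 18/83) = -38686 - 1*(-1319/3486) = -38686 + 1319/3486 = -134858077/3486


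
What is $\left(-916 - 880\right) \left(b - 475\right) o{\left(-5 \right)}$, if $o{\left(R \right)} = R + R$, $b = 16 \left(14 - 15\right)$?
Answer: $-8818360$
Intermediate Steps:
$b = -16$ ($b = 16 \left(-1\right) = -16$)
$o{\left(R \right)} = 2 R$
$\left(-916 - 880\right) \left(b - 475\right) o{\left(-5 \right)} = \left(-916 - 880\right) \left(-16 - 475\right) 2 \left(-5\right) = \left(-1796\right) \left(-491\right) \left(-10\right) = 881836 \left(-10\right) = -8818360$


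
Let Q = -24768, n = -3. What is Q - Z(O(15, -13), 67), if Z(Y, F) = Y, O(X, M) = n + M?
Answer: -24752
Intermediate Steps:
O(X, M) = -3 + M
Q - Z(O(15, -13), 67) = -24768 - (-3 - 13) = -24768 - 1*(-16) = -24768 + 16 = -24752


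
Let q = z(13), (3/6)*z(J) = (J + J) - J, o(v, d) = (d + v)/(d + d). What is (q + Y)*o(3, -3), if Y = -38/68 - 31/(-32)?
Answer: 0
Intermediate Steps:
o(v, d) = (d + v)/(2*d) (o(v, d) = (d + v)/((2*d)) = (d + v)*(1/(2*d)) = (d + v)/(2*d))
Y = 223/544 (Y = -38*1/68 - 31*(-1/32) = -19/34 + 31/32 = 223/544 ≈ 0.40993)
z(J) = 2*J (z(J) = 2*((J + J) - J) = 2*(2*J - J) = 2*J)
q = 26 (q = 2*13 = 26)
(q + Y)*o(3, -3) = (26 + 223/544)*((½)*(-3 + 3)/(-3)) = 14367*((½)*(-⅓)*0)/544 = (14367/544)*0 = 0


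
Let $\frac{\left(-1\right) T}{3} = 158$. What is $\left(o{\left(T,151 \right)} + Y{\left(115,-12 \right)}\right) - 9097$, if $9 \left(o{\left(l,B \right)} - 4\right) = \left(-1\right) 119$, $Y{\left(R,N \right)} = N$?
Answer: $- \frac{82064}{9} \approx -9118.2$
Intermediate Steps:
$T = -474$ ($T = \left(-3\right) 158 = -474$)
$o{\left(l,B \right)} = - \frac{83}{9}$ ($o{\left(l,B \right)} = 4 + \frac{\left(-1\right) 119}{9} = 4 + \frac{1}{9} \left(-119\right) = 4 - \frac{119}{9} = - \frac{83}{9}$)
$\left(o{\left(T,151 \right)} + Y{\left(115,-12 \right)}\right) - 9097 = \left(- \frac{83}{9} - 12\right) - 9097 = - \frac{191}{9} - 9097 = - \frac{82064}{9}$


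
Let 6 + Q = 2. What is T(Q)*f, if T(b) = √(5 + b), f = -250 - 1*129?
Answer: -379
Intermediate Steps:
f = -379 (f = -250 - 129 = -379)
Q = -4 (Q = -6 + 2 = -4)
T(Q)*f = √(5 - 4)*(-379) = √1*(-379) = 1*(-379) = -379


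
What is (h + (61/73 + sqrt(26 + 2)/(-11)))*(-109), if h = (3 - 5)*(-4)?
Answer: -70305/73 + 218*sqrt(7)/11 ≈ -910.65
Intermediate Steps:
h = 8 (h = -2*(-4) = 8)
(h + (61/73 + sqrt(26 + 2)/(-11)))*(-109) = (8 + (61/73 + sqrt(26 + 2)/(-11)))*(-109) = (8 + (61*(1/73) + sqrt(28)*(-1/11)))*(-109) = (8 + (61/73 + (2*sqrt(7))*(-1/11)))*(-109) = (8 + (61/73 - 2*sqrt(7)/11))*(-109) = (645/73 - 2*sqrt(7)/11)*(-109) = -70305/73 + 218*sqrt(7)/11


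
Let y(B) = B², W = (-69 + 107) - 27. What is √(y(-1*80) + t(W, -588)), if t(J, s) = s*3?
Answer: 2*√1159 ≈ 68.088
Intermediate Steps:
W = 11 (W = 38 - 27 = 11)
t(J, s) = 3*s
√(y(-1*80) + t(W, -588)) = √((-1*80)² + 3*(-588)) = √((-80)² - 1764) = √(6400 - 1764) = √4636 = 2*√1159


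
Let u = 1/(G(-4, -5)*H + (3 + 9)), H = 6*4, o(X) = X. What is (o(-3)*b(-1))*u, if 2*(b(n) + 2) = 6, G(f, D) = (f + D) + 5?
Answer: 1/28 ≈ 0.035714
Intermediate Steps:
H = 24
G(f, D) = 5 + D + f (G(f, D) = (D + f) + 5 = 5 + D + f)
b(n) = 1 (b(n) = -2 + (½)*6 = -2 + 3 = 1)
u = -1/84 (u = 1/((5 - 5 - 4)*24 + (3 + 9)) = 1/(-4*24 + 12) = 1/(-96 + 12) = 1/(-84) = -1/84 ≈ -0.011905)
(o(-3)*b(-1))*u = -3*1*(-1/84) = -3*(-1/84) = 1/28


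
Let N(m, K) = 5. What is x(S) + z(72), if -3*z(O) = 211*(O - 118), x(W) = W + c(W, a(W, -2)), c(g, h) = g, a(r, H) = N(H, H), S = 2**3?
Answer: 9754/3 ≈ 3251.3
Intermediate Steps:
S = 8
a(r, H) = 5
x(W) = 2*W (x(W) = W + W = 2*W)
z(O) = 24898/3 - 211*O/3 (z(O) = -211*(O - 118)/3 = -211*(-118 + O)/3 = -(-24898 + 211*O)/3 = 24898/3 - 211*O/3)
x(S) + z(72) = 2*8 + (24898/3 - 211/3*72) = 16 + (24898/3 - 5064) = 16 + 9706/3 = 9754/3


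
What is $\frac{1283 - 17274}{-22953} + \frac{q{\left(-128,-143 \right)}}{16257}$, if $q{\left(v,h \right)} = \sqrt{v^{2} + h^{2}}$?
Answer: $\frac{15991}{22953} + \frac{\sqrt{36833}}{16257} \approx 0.70849$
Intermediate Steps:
$q{\left(v,h \right)} = \sqrt{h^{2} + v^{2}}$
$\frac{1283 - 17274}{-22953} + \frac{q{\left(-128,-143 \right)}}{16257} = \frac{1283 - 17274}{-22953} + \frac{\sqrt{\left(-143\right)^{2} + \left(-128\right)^{2}}}{16257} = \left(1283 - 17274\right) \left(- \frac{1}{22953}\right) + \sqrt{20449 + 16384} \cdot \frac{1}{16257} = \left(-15991\right) \left(- \frac{1}{22953}\right) + \sqrt{36833} \cdot \frac{1}{16257} = \frac{15991}{22953} + \frac{\sqrt{36833}}{16257}$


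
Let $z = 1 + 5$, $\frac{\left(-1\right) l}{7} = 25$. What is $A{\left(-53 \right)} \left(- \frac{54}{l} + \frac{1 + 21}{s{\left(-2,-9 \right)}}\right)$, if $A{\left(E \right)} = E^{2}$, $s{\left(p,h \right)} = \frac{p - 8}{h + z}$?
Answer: $\frac{3396081}{175} \approx 19406.0$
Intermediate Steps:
$l = -175$ ($l = \left(-7\right) 25 = -175$)
$z = 6$
$s{\left(p,h \right)} = \frac{-8 + p}{6 + h}$ ($s{\left(p,h \right)} = \frac{p - 8}{h + 6} = \frac{-8 + p}{6 + h}$)
$A{\left(-53 \right)} \left(- \frac{54}{l} + \frac{1 + 21}{s{\left(-2,-9 \right)}}\right) = \left(-53\right)^{2} \left(- \frac{54}{-175} + \frac{1 + 21}{\frac{1}{6 - 9} \left(-8 - 2\right)}\right) = 2809 \left(\left(-54\right) \left(- \frac{1}{175}\right) + \frac{22}{\frac{1}{-3} \left(-10\right)}\right) = 2809 \left(\frac{54}{175} + \frac{22}{\left(- \frac{1}{3}\right) \left(-10\right)}\right) = 2809 \left(\frac{54}{175} + \frac{22}{\frac{10}{3}}\right) = 2809 \left(\frac{54}{175} + 22 \cdot \frac{3}{10}\right) = 2809 \left(\frac{54}{175} + \frac{33}{5}\right) = 2809 \cdot \frac{1209}{175} = \frac{3396081}{175}$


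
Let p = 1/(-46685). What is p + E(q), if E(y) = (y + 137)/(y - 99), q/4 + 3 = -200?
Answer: 31511464/42530035 ≈ 0.74092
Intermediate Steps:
p = -1/46685 ≈ -2.1420e-5
q = -812 (q = -12 + 4*(-200) = -12 - 800 = -812)
E(y) = (137 + y)/(-99 + y)
p + E(q) = -1/46685 + (137 - 812)/(-99 - 812) = -1/46685 - 675/(-911) = -1/46685 - 1/911*(-675) = -1/46685 + 675/911 = 31511464/42530035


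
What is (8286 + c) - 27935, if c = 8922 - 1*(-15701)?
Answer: 4974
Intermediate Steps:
c = 24623 (c = 8922 + 15701 = 24623)
(8286 + c) - 27935 = (8286 + 24623) - 27935 = 32909 - 27935 = 4974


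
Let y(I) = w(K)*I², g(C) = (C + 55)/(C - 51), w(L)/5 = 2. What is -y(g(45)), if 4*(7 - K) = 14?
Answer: -25000/9 ≈ -2777.8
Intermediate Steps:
K = 7/2 (K = 7 - ¼*14 = 7 - 7/2 = 7/2 ≈ 3.5000)
w(L) = 10 (w(L) = 5*2 = 10)
g(C) = (55 + C)/(-51 + C)
y(I) = 10*I²
-y(g(45)) = -10*((55 + 45)/(-51 + 45))² = -10*(100/(-6))² = -10*(-⅙*100)² = -10*(-50/3)² = -10*2500/9 = -1*25000/9 = -25000/9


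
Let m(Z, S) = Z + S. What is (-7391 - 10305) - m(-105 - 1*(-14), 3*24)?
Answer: -17677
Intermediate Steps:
m(Z, S) = S + Z
(-7391 - 10305) - m(-105 - 1*(-14), 3*24) = (-7391 - 10305) - (3*24 + (-105 - 1*(-14))) = -17696 - (72 + (-105 + 14)) = -17696 - (72 - 91) = -17696 - 1*(-19) = -17696 + 19 = -17677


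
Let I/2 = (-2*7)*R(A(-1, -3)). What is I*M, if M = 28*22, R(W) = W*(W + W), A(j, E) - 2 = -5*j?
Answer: -1690304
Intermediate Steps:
A(j, E) = 2 - 5*j
R(W) = 2*W² (R(W) = W*(2*W) = 2*W²)
M = 616
I = -2744 (I = 2*((-2*7)*(2*(2 - 5*(-1))²)) = 2*(-28*(2 + 5)²) = 2*(-28*7²) = 2*(-28*49) = 2*(-14*98) = 2*(-1372) = -2744)
I*M = -2744*616 = -1690304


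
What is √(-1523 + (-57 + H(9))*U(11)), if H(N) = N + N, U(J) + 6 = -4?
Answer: I*√1133 ≈ 33.66*I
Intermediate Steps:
U(J) = -10 (U(J) = -6 - 4 = -10)
H(N) = 2*N
√(-1523 + (-57 + H(9))*U(11)) = √(-1523 + (-57 + 2*9)*(-10)) = √(-1523 + (-57 + 18)*(-10)) = √(-1523 - 39*(-10)) = √(-1523 + 390) = √(-1133) = I*√1133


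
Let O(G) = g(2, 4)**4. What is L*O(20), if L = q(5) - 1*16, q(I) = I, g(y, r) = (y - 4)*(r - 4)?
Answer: 0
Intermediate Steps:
g(y, r) = (-4 + r)*(-4 + y) (g(y, r) = (-4 + y)*(-4 + r) = (-4 + r)*(-4 + y))
O(G) = 0 (O(G) = (16 - 4*4 - 4*2 + 4*2)**4 = (16 - 16 - 8 + 8)**4 = 0**4 = 0)
L = -11 (L = 5 - 1*16 = 5 - 16 = -11)
L*O(20) = -11*0 = 0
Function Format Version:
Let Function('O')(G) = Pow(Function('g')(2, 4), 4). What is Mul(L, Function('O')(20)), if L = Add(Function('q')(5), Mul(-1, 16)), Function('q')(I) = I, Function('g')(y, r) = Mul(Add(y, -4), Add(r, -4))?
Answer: 0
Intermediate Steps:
Function('g')(y, r) = Mul(Add(-4, r), Add(-4, y)) (Function('g')(y, r) = Mul(Add(-4, y), Add(-4, r)) = Mul(Add(-4, r), Add(-4, y)))
Function('O')(G) = 0 (Function('O')(G) = Pow(Add(16, Mul(-4, 4), Mul(-4, 2), Mul(4, 2)), 4) = Pow(Add(16, -16, -8, 8), 4) = Pow(0, 4) = 0)
L = -11 (L = Add(5, Mul(-1, 16)) = Add(5, -16) = -11)
Mul(L, Function('O')(20)) = Mul(-11, 0) = 0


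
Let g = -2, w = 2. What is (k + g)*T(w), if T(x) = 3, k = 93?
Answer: 273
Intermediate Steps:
(k + g)*T(w) = (93 - 2)*3 = 91*3 = 273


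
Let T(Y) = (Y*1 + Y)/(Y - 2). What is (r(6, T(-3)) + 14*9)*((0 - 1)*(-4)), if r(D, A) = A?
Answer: 2544/5 ≈ 508.80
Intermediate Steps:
T(Y) = 2*Y/(-2 + Y) (T(Y) = (Y + Y)/(-2 + Y) = (2*Y)/(-2 + Y) = 2*Y/(-2 + Y))
(r(6, T(-3)) + 14*9)*((0 - 1)*(-4)) = (2*(-3)/(-2 - 3) + 14*9)*((0 - 1)*(-4)) = (2*(-3)/(-5) + 126)*(-1*(-4)) = (2*(-3)*(-1/5) + 126)*4 = (6/5 + 126)*4 = (636/5)*4 = 2544/5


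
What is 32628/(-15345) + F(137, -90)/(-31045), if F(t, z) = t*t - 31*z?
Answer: -89583941/31759035 ≈ -2.8207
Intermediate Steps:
F(t, z) = t² - 31*z
32628/(-15345) + F(137, -90)/(-31045) = 32628/(-15345) + (137² - 31*(-90))/(-31045) = 32628*(-1/15345) + (18769 + 2790)*(-1/31045) = -10876/5115 + 21559*(-1/31045) = -10876/5115 - 21559/31045 = -89583941/31759035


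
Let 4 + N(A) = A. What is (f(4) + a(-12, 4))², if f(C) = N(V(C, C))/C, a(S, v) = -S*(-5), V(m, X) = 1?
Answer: 59049/16 ≈ 3690.6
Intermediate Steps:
a(S, v) = 5*S
N(A) = -4 + A
f(C) = -3/C (f(C) = (-4 + 1)/C = -3/C)
(f(4) + a(-12, 4))² = (-3/4 + 5*(-12))² = (-3*¼ - 60)² = (-¾ - 60)² = (-243/4)² = 59049/16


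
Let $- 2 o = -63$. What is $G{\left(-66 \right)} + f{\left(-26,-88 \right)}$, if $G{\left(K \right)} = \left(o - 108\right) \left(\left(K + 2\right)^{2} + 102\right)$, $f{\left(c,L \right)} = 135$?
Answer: $-321012$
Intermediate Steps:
$o = \frac{63}{2}$ ($o = \left(- \frac{1}{2}\right) \left(-63\right) = \frac{63}{2} \approx 31.5$)
$G{\left(K \right)} = -7803 - \frac{153 \left(2 + K\right)^{2}}{2}$ ($G{\left(K \right)} = \left(\frac{63}{2} - 108\right) \left(\left(K + 2\right)^{2} + 102\right) = - \frac{153 \left(\left(2 + K\right)^{2} + 102\right)}{2} = - \frac{153 \left(102 + \left(2 + K\right)^{2}\right)}{2} = -7803 - \frac{153 \left(2 + K\right)^{2}}{2}$)
$G{\left(-66 \right)} + f{\left(-26,-88 \right)} = \left(-7803 - \frac{153 \left(2 - 66\right)^{2}}{2}\right) + 135 = \left(-7803 - \frac{153 \left(-64\right)^{2}}{2}\right) + 135 = \left(-7803 - 313344\right) + 135 = -321147 + 135 = -321012$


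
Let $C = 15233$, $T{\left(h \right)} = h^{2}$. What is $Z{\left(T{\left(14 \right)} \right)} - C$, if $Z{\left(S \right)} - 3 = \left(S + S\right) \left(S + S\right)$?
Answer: $138434$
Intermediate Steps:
$Z{\left(S \right)} = 3 + 4 S^{2}$ ($Z{\left(S \right)} = 3 + \left(S + S\right) \left(S + S\right) = 3 + 2 S 2 S = 3 + 4 S^{2}$)
$Z{\left(T{\left(14 \right)} \right)} - C = \left(3 + 4 \left(14^{2}\right)^{2}\right) - 15233 = \left(3 + 4 \cdot 196^{2}\right) - 15233 = \left(3 + 4 \cdot 38416\right) - 15233 = \left(3 + 153664\right) - 15233 = 153667 - 15233 = 138434$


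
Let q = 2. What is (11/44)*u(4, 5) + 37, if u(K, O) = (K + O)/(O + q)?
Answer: 1045/28 ≈ 37.321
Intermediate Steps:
u(K, O) = (K + O)/(2 + O) (u(K, O) = (K + O)/(O + 2) = (K + O)/(2 + O))
(11/44)*u(4, 5) + 37 = (11/44)*((4 + 5)/(2 + 5)) + 37 = (11*(1/44))*(9/7) + 37 = ((⅐)*9)/4 + 37 = (¼)*(9/7) + 37 = 9/28 + 37 = 1045/28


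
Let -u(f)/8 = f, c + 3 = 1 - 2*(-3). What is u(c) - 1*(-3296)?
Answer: 3264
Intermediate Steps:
c = 4 (c = -3 + (1 - 2*(-3)) = -3 + (1 + 6) = -3 + 7 = 4)
u(f) = -8*f
u(c) - 1*(-3296) = -8*4 - 1*(-3296) = -32 + 3296 = 3264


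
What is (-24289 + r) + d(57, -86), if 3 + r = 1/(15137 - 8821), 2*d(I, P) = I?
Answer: -153248265/6316 ≈ -24264.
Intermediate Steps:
d(I, P) = I/2
r = -18947/6316 (r = -3 + 1/(15137 - 8821) = -3 + 1/6316 = -18947/6316 ≈ -2.9998)
(-24289 + r) + d(57, -86) = (-24289 - 18947/6316) + (½)*57 = -153428271/6316 + 57/2 = -153248265/6316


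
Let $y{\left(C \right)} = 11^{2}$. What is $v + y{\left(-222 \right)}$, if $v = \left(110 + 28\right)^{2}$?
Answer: $19165$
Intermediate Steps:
$v = 19044$ ($v = 138^{2} = 19044$)
$y{\left(C \right)} = 121$
$v + y{\left(-222 \right)} = 19044 + 121 = 19165$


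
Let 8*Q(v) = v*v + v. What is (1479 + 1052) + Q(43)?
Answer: 5535/2 ≈ 2767.5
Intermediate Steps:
Q(v) = v/8 + v²/8 (Q(v) = (v*v + v)/8 = (v² + v)/8 = (v + v²)/8 = v/8 + v²/8)
(1479 + 1052) + Q(43) = (1479 + 1052) + (⅛)*43*(1 + 43) = 2531 + (⅛)*43*44 = 2531 + 473/2 = 5535/2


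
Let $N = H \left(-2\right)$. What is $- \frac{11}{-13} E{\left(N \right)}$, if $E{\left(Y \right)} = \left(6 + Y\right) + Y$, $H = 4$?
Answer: $- \frac{110}{13} \approx -8.4615$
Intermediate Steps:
$N = -8$ ($N = 4 \left(-2\right) = -8$)
$E{\left(Y \right)} = 6 + 2 Y$
$- \frac{11}{-13} E{\left(N \right)} = - \frac{11}{-13} \left(6 + 2 \left(-8\right)\right) = \left(-11\right) \left(- \frac{1}{13}\right) \left(6 - 16\right) = \frac{11}{13} \left(-10\right) = - \frac{110}{13}$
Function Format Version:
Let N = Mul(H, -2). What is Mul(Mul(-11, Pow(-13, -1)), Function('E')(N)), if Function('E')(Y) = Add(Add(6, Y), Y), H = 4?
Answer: Rational(-110, 13) ≈ -8.4615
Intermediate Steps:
N = -8 (N = Mul(4, -2) = -8)
Function('E')(Y) = Add(6, Mul(2, Y))
Mul(Mul(-11, Pow(-13, -1)), Function('E')(N)) = Mul(Mul(-11, Pow(-13, -1)), Add(6, Mul(2, -8))) = Mul(Mul(-11, Rational(-1, 13)), Add(6, -16)) = Mul(Rational(11, 13), -10) = Rational(-110, 13)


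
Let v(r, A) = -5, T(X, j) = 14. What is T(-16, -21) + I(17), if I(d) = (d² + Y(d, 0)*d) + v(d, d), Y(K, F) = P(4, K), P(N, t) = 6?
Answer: 400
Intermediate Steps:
Y(K, F) = 6
I(d) = -5 + d² + 6*d (I(d) = (d² + 6*d) - 5 = -5 + d² + 6*d)
T(-16, -21) + I(17) = 14 + (-5 + 17² + 6*17) = 14 + (-5 + 289 + 102) = 14 + 386 = 400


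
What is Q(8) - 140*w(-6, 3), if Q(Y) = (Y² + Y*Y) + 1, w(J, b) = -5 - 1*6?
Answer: 1669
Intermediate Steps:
w(J, b) = -11 (w(J, b) = -5 - 6 = -11)
Q(Y) = 1 + 2*Y² (Q(Y) = (Y² + Y²) + 1 = 2*Y² + 1 = 1 + 2*Y²)
Q(8) - 140*w(-6, 3) = (1 + 2*8²) - 140*(-11) = (1 + 2*64) + 1540 = (1 + 128) + 1540 = 129 + 1540 = 1669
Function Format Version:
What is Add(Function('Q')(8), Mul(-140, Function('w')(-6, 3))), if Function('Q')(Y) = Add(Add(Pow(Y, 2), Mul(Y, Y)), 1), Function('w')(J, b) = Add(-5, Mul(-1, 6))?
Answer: 1669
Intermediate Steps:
Function('w')(J, b) = -11 (Function('w')(J, b) = Add(-5, -6) = -11)
Function('Q')(Y) = Add(1, Mul(2, Pow(Y, 2))) (Function('Q')(Y) = Add(Add(Pow(Y, 2), Pow(Y, 2)), 1) = Add(Mul(2, Pow(Y, 2)), 1) = Add(1, Mul(2, Pow(Y, 2))))
Add(Function('Q')(8), Mul(-140, Function('w')(-6, 3))) = Add(Add(1, Mul(2, Pow(8, 2))), Mul(-140, -11)) = Add(Add(1, Mul(2, 64)), 1540) = Add(Add(1, 128), 1540) = Add(129, 1540) = 1669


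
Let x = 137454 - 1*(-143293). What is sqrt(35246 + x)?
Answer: sqrt(315993) ≈ 562.13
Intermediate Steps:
x = 280747 (x = 137454 + 143293 = 280747)
sqrt(35246 + x) = sqrt(35246 + 280747) = sqrt(315993)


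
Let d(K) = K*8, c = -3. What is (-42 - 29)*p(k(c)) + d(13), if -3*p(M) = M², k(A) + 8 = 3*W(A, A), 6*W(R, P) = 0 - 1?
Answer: 21767/12 ≈ 1813.9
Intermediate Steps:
d(K) = 8*K
W(R, P) = -⅙ (W(R, P) = (0 - 1)/6 = (⅙)*(-1) = -⅙)
k(A) = -17/2 (k(A) = -8 + 3*(-⅙) = -8 - ½ = -17/2)
p(M) = -M²/3
(-42 - 29)*p(k(c)) + d(13) = (-42 - 29)*(-(-17/2)²/3) + 8*13 = -(-71)*289/(3*4) + 104 = -71*(-289/12) + 104 = 20519/12 + 104 = 21767/12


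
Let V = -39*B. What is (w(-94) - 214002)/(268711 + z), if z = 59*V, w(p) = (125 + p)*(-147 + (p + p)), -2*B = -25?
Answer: -448774/479897 ≈ -0.93515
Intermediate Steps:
B = 25/2 (B = -½*(-25) = 25/2 ≈ 12.500)
V = -975/2 (V = -39*25/2 = -975/2 ≈ -487.50)
w(p) = (-147 + 2*p)*(125 + p) (w(p) = (125 + p)*(-147 + 2*p) = (-147 + 2*p)*(125 + p))
z = -57525/2 (z = 59*(-975/2) = -57525/2 ≈ -28763.)
(w(-94) - 214002)/(268711 + z) = ((-18375 + 2*(-94)² + 103*(-94)) - 214002)/(268711 - 57525/2) = ((-18375 + 2*8836 - 9682) - 214002)/(479897/2) = ((-18375 + 17672 - 9682) - 214002)*(2/479897) = (-10385 - 214002)*(2/479897) = -224387*2/479897 = -448774/479897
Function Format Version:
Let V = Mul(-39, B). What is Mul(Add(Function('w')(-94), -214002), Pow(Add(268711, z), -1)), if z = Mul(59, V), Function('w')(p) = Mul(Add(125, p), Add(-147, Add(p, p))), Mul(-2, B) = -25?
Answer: Rational(-448774, 479897) ≈ -0.93515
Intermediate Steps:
B = Rational(25, 2) (B = Mul(Rational(-1, 2), -25) = Rational(25, 2) ≈ 12.500)
V = Rational(-975, 2) (V = Mul(-39, Rational(25, 2)) = Rational(-975, 2) ≈ -487.50)
Function('w')(p) = Mul(Add(-147, Mul(2, p)), Add(125, p)) (Function('w')(p) = Mul(Add(125, p), Add(-147, Mul(2, p))) = Mul(Add(-147, Mul(2, p)), Add(125, p)))
z = Rational(-57525, 2) (z = Mul(59, Rational(-975, 2)) = Rational(-57525, 2) ≈ -28763.)
Mul(Add(Function('w')(-94), -214002), Pow(Add(268711, z), -1)) = Mul(Add(Add(-18375, Mul(2, Pow(-94, 2)), Mul(103, -94)), -214002), Pow(Add(268711, Rational(-57525, 2)), -1)) = Mul(Add(Add(-18375, Mul(2, 8836), -9682), -214002), Pow(Rational(479897, 2), -1)) = Mul(Add(Add(-18375, 17672, -9682), -214002), Rational(2, 479897)) = Mul(Add(-10385, -214002), Rational(2, 479897)) = Mul(-224387, Rational(2, 479897)) = Rational(-448774, 479897)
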